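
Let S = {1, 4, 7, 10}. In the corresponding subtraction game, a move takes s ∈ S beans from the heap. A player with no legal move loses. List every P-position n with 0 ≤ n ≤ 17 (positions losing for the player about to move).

0, 2, 5, 8, 11, 13, 16

n :  0  1  2  3  4  5  6  7  8  9 10 11 12 13 14 15 16 17
G :  0  1  0  1  2  0  1  2  0  1  2  0  1  0  1  2  0  1
P-positions are exactly the n with G(n) = 0.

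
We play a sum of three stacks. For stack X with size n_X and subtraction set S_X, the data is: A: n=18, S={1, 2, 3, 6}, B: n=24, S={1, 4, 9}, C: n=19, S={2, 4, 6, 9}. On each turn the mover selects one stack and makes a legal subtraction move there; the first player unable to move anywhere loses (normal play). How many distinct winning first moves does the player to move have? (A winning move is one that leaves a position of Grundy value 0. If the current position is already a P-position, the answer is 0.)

0

Stack A, S = {1, 2, 3, 6}:
G(0) = 0
G(1) = mex{0} = 1
G(2) = mex{1,0} = 2
G(3) = mex{2,1,0} = 3
G(4) = mex{3,2,1} = 0
G(5) = mex{0,3,2} = 1
G(6) = mex{1,0,3,0} = 2
G(7) = mex{2,1,0,1} = 3
G(8) = mex{3,2,1,2} = 0
G(9) = mex{0,3,2,3} = 1
G(10) = mex{1,0,3,0} = 2
G(11) = mex{2,1,0,1} = 3
G(12) = mex{3,2,1,2} = 0
G(13) = mex{0,3,2,3} = 1
G(14) = mex{1,0,3,0} = 2
G(15) = mex{2,1,0,1} = 3
G(16) = mex{3,2,1,2} = 0
G(17) = mex{0,3,2,3} = 1
G(18) = mex{1,0,3,0} = 2
G_A(18) = 2.
Stack B, S = {1, 4, 9}:
n :  0  1  2  3  4  5  6  7  8  9 10 11 12 13 14 15 16 17 18 19 20 21 22 23 24
G :  0  1  0  1  2  0  1  0  1  2  0  1  0  1  2  0  1  0  1  2  0  1  0  1  2
G_B(24) = 2.
Stack C, S = {2, 4, 6, 9}:
G(0) = 0
G(1) = mex{} = 0
G(2) = mex{0} = 1
G(3) = mex{0} = 1
G(4) = mex{1,0} = 2
G(5) = mex{1,0} = 2
G(6) = mex{2,1,0} = 3
G(7) = mex{2,1,0} = 3
G(8) = mex{3,2,1} = 0
G(9) = mex{3,2,1,0} = 4
G(10) = mex{0,3,2,0} = 1
G(11) = mex{4,3,2,1} = 0
G(12) = mex{1,0,3,1} = 2
G(13) = mex{0,4,3,2} = 1
G(14) = mex{2,1,0,2} = 3
G(15) = mex{1,0,4,3} = 2
G(16) = mex{3,2,1,3} = 0
G(17) = mex{2,1,0,0} = 3
G(18) = mex{0,3,2,4} = 1
G(19) = mex{3,2,1,1} = 0
G_C(19) = 0.
Combined Grundy value = 2 ⊕ 2 ⊕ 0 = 0.
A winning move leaves total XOR = 0, i.e. changes one component's Grundy value g to g ⊕ X where X is the current total.
Stack A: target g' = 2⊕0 = 2, but every legal move changes the Grundy value (mex property), so 0 moves.
Stack B: target g' = 2⊕0 = 2, but every legal move changes the Grundy value (mex property), so 0 moves.
Stack C: target g' = 0⊕0 = 0, but every legal move changes the Grundy value (mex property), so 0 moves.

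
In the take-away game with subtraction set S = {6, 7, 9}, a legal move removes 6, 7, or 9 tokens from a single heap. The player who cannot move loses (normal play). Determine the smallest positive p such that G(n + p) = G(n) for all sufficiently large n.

15

G(0) = 0
G(1) = mex{} = 0
G(2) = mex{} = 0
G(3) = mex{} = 0
G(4) = mex{} = 0
G(5) = mex{} = 0
G(6) = mex{0} = 1
G(7) = mex{0,0} = 1
G(8) = mex{0,0} = 1
G(9) = mex{0,0,0} = 1
G(10) = mex{0,0,0} = 1
G(11) = mex{0,0,0} = 1
G(12) = mex{1,0,0} = 2
G(13) = mex{1,1,0} = 2
G(14) = mex{1,1,0} = 2
G(15) = mex{1,1,1} = 0
G(16) = mex{1,1,1} = 0
G(17) = mex{1,1,1} = 0
G(18) = mex{2,1,1} = 0
G(19) = mex{2,2,1} = 0
G(20) = mex{2,2,1} = 0
G(21) = mex{0,2,2} = 1
G(22) = mex{0,0,2} = 1
G(23) = mex{0,0,2} = 1
G(24) = mex{0,0,0} = 1
G(25) = mex{0,0,0} = 1
G(26) = mex{0,0,0} = 1
G(27) = mex{1,0,0} = 2
G(28) = mex{1,1,0} = 2
G(29) = mex{1,1,0} = 2
G(30) = mex{1,1,1} = 0
G(31) = mex{1,1,1} = 0
G(n+15) = G(n) holds for n = 0,…,8 (a full window of length max(S) = 9), so the sequence is purely periodic with period 15.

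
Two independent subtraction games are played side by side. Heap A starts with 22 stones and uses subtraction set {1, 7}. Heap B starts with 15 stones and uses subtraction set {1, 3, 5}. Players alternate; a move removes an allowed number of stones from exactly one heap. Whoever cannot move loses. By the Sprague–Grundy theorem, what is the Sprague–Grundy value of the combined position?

Heap A, S = {1, 7}:
G(0) = 0
G(1) = mex{0} = 1
G(2) = mex{1} = 0
G(3) = mex{0} = 1
G(4) = mex{1} = 0
G(5) = mex{0} = 1
G(6) = mex{1} = 0
G(7) = mex{0,0} = 1
G(8) = mex{1,1} = 0
G(9) = mex{0,0} = 1
G(10) = mex{1,1} = 0
G(11) = mex{0,0} = 1
G(12) = mex{1,1} = 0
G(13) = mex{0,0} = 1
G(14) = mex{1,1} = 0
G(15) = mex{0,0} = 1
G(16) = mex{1,1} = 0
G(17) = mex{0,0} = 1
G(18) = mex{1,1} = 0
G(19) = mex{0,0} = 1
G(20) = mex{1,1} = 0
G(21) = mex{0,0} = 1
G(22) = mex{1,1} = 0
G_A(22) = 0.
Heap B, S = {1, 3, 5}:
n :  0  1  2  3  4  5  6  7  8  9 10 11 12 13 14 15
G :  0  1  0  1  0  1  0  1  0  1  0  1  0  1  0  1
G_B(15) = 1.
Combined Grundy value = 0 ⊕ 1 = 1.

1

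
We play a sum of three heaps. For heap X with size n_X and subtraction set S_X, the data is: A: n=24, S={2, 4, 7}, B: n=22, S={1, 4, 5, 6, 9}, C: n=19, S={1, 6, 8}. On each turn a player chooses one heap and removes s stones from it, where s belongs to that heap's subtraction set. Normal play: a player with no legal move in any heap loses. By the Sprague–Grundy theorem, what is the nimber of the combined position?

Heap A, S = {2, 4, 7}:
n :  0  1  2  3  4  5  6  7  8  9 10 11 12 13 14 15 16 17 18 19 20 21 22 23 24
G :  0  0  1  1  2  2  0  3  1  0  2  1  0  2  1  0  2  1  0  2  1  0  2  1  0
G_A(24) = 0.
Heap B, S = {1, 4, 5, 6, 9}:
G(0) = 0
G(1) = mex{0} = 1
G(2) = mex{1} = 0
G(3) = mex{0} = 1
G(4) = mex{1,0} = 2
G(5) = mex{2,1,0} = 3
G(6) = mex{3,0,1,0} = 2
G(7) = mex{2,1,0,1} = 3
G(8) = mex{3,2,1,0} = 4
G(9) = mex{4,3,2,1,0} = 5
G(10) = mex{5,2,3,2,1} = 0
G(11) = mex{0,3,2,3,0} = 1
G(12) = mex{1,4,3,2,1} = 0
G(13) = mex{0,5,4,3,2} = 1
G(14) = mex{1,0,5,4,3} = 2
G(15) = mex{2,1,0,5,2} = 3
G(16) = mex{3,0,1,0,3} = 2
G(17) = mex{2,1,0,1,4} = 3
G(18) = mex{3,2,1,0,5} = 4
G(19) = mex{4,3,2,1,0} = 5
G(20) = mex{5,2,3,2,1} = 0
G(21) = mex{0,3,2,3,0} = 1
G(22) = mex{1,4,3,2,1} = 0
G_B(22) = 0.
Heap C, S = {1, 6, 8}:
n :  0  1  2  3  4  5  6  7  8  9 10 11 12 13 14 15 16 17 18 19
G :  0  1  0  1  0  1  2  0  1  0  1  0  1  2  0  1  0  1  0  1
G_C(19) = 1.
Combined Grundy value = 0 ⊕ 0 ⊕ 1 = 1.

1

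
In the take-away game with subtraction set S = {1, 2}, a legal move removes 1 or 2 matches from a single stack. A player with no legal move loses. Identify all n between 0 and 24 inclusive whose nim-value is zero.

G(0) = 0
G(1) = mex{0} = 1
G(2) = mex{1,0} = 2
G(3) = mex{2,1} = 0
G(4) = mex{0,2} = 1
G(5) = mex{1,0} = 2
G(6) = mex{2,1} = 0
G(7) = mex{0,2} = 1
G(8) = mex{1,0} = 2
G(9) = mex{2,1} = 0
G(10) = mex{0,2} = 1
G(11) = mex{1,0} = 2
G(12) = mex{2,1} = 0
G(13) = mex{0,2} = 1
G(14) = mex{1,0} = 2
G(15) = mex{2,1} = 0
G(16) = mex{0,2} = 1
G(17) = mex{1,0} = 2
G(18) = mex{2,1} = 0
G(19) = mex{0,2} = 1
G(20) = mex{1,0} = 2
G(21) = mex{2,1} = 0
G(22) = mex{0,2} = 1
G(23) = mex{1,0} = 2
G(24) = mex{2,1} = 0
P-positions are exactly the n with G(n) = 0.

0, 3, 6, 9, 12, 15, 18, 21, 24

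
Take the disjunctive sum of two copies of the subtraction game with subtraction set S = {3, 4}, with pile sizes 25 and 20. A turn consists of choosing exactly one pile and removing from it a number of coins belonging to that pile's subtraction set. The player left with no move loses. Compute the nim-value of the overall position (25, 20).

3

All piles use S = {3, 4}:
G(0) = 0
G(1) = mex{} = 0
G(2) = mex{} = 0
G(3) = mex{0} = 1
G(4) = mex{0,0} = 1
G(5) = mex{0,0} = 1
G(6) = mex{1,0} = 2
G(7) = mex{1,1} = 0
G(8) = mex{1,1} = 0
G(9) = mex{2,1} = 0
G(10) = mex{0,2} = 1
G(11) = mex{0,0} = 1
G(12) = mex{0,0} = 1
G(13) = mex{1,0} = 2
G(14) = mex{1,1} = 0
G(15) = mex{1,1} = 0
G(16) = mex{2,1} = 0
G(17) = mex{0,2} = 1
G(18) = mex{0,0} = 1
G(19) = mex{0,0} = 1
G(20) = mex{1,0} = 2
G(21) = mex{1,1} = 0
G(22) = mex{1,1} = 0
G(23) = mex{2,1} = 0
G(24) = mex{0,2} = 1
G(25) = mex{0,0} = 1
Pile A: G(25) = 1.
Pile B: G(20) = 2.
Combined Grundy value = 1 ⊕ 2 = 3.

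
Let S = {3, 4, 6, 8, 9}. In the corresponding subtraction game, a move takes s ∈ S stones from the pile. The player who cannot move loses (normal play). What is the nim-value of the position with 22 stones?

n :  0  1  2  3  4  5  6  7  8  9 10 11 12 13 14 15 16 17 18 19 20 21 22
G :  0  0  0  1  1  1  2  2  2  3  3  3  0  0  0  1  1  1  2  2  2  3  3

3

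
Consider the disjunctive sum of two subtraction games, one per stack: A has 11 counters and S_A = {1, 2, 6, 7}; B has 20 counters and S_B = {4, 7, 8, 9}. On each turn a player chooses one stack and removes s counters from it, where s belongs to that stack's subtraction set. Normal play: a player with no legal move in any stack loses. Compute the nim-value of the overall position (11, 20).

Stack A, S = {1, 2, 6, 7}:
n :  0  1  2  3  4  5  6  7  8  9 10 11
G :  0  1  2  0  1  2  3  4  0  1  2  0
G_A(11) = 0.
Stack B, S = {4, 7, 8, 9}:
G(0) = 0
G(1) = mex{} = 0
G(2) = mex{} = 0
G(3) = mex{} = 0
G(4) = mex{0} = 1
G(5) = mex{0} = 1
G(6) = mex{0} = 1
G(7) = mex{0,0} = 1
G(8) = mex{1,0,0} = 2
G(9) = mex{1,0,0,0} = 2
G(10) = mex{1,0,0,0} = 2
G(11) = mex{1,1,0,0} = 2
G(12) = mex{2,1,1,0} = 3
G(13) = mex{2,1,1,1} = 0
G(14) = mex{2,1,1,1} = 0
G(15) = mex{2,2,1,1} = 0
G(16) = mex{3,2,2,1} = 0
G(17) = mex{0,2,2,2} = 1
G(18) = mex{0,2,2,2} = 1
G(19) = mex{0,3,2,2} = 1
G(20) = mex{0,0,3,2} = 1
G_B(20) = 1.
Combined Grundy value = 0 ⊕ 1 = 1.

1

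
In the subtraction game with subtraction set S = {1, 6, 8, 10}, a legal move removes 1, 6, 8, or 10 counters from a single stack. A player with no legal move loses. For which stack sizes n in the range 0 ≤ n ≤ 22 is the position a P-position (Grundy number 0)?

0, 2, 4, 7, 9, 11, 16, 18, 20

G(0) = 0
G(1) = mex{0} = 1
G(2) = mex{1} = 0
G(3) = mex{0} = 1
G(4) = mex{1} = 0
G(5) = mex{0} = 1
G(6) = mex{1,0} = 2
G(7) = mex{2,1} = 0
G(8) = mex{0,0,0} = 1
G(9) = mex{1,1,1} = 0
G(10) = mex{0,0,0,0} = 1
G(11) = mex{1,1,1,1} = 0
G(12) = mex{0,2,0,0} = 1
G(13) = mex{1,0,1,1} = 2
G(14) = mex{2,1,2,0} = 3
G(15) = mex{3,0,0,1} = 2
G(16) = mex{2,1,1,2} = 0
G(17) = mex{0,0,0,0} = 1
G(18) = mex{1,1,1,1} = 0
G(19) = mex{0,2,0,0} = 1
G(20) = mex{1,3,1,1} = 0
G(21) = mex{0,2,2,0} = 1
G(22) = mex{1,0,3,1} = 2
P-positions are exactly the n with G(n) = 0.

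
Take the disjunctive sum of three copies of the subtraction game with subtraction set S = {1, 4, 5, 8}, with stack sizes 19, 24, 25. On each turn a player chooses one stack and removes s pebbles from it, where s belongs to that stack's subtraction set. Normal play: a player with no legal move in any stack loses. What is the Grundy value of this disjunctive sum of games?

All stacks use S = {1, 4, 5, 8}:
n :  0  1  2  3  4  5  6  7  8  9 10 11 12 13 14 15 16 17 18 19 20 21 22 23 24 25
G :  0  1  0  1  2  3  2  3  4  0  1  0  1  2  3  2  3  4  0  1  0  1  2  3  2  3
Stack A: G(19) = 1.
Stack B: G(24) = 2.
Stack C: G(25) = 3.
Combined Grundy value = 1 ⊕ 2 ⊕ 3 = 0.

0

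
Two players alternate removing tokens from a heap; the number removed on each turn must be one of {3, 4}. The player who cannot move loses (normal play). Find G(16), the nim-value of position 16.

0

G(0) = 0
G(1) = mex{} = 0
G(2) = mex{} = 0
G(3) = mex{0} = 1
G(4) = mex{0,0} = 1
G(5) = mex{0,0} = 1
G(6) = mex{1,0} = 2
G(7) = mex{1,1} = 0
G(8) = mex{1,1} = 0
G(9) = mex{2,1} = 0
G(10) = mex{0,2} = 1
G(11) = mex{0,0} = 1
G(12) = mex{0,0} = 1
G(13) = mex{1,0} = 2
G(14) = mex{1,1} = 0
G(15) = mex{1,1} = 0
G(16) = mex{2,1} = 0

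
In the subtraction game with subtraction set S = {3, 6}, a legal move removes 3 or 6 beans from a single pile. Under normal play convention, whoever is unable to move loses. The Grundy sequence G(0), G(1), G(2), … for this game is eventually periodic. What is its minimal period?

G(0) = 0
G(1) = mex{} = 0
G(2) = mex{} = 0
G(3) = mex{0} = 1
G(4) = mex{0} = 1
G(5) = mex{0} = 1
G(6) = mex{1,0} = 2
G(7) = mex{1,0} = 2
G(8) = mex{1,0} = 2
G(9) = mex{2,1} = 0
G(10) = mex{2,1} = 0
G(11) = mex{2,1} = 0
G(12) = mex{0,2} = 1
G(13) = mex{0,2} = 1
G(14) = mex{0,2} = 1
G(15) = mex{1,0} = 2
G(16) = mex{1,0} = 2
G(17) = mex{1,0} = 2
G(18) = mex{2,1} = 0
G(19) = mex{2,1} = 0
G(n+9) = G(n) holds for n = 0,…,5 (a full window of length max(S) = 6), so the sequence is purely periodic with period 9.

9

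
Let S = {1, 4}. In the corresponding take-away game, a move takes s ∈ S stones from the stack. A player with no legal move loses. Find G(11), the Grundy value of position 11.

n :  0  1  2  3  4  5  6  7  8  9 10 11
G :  0  1  0  1  2  0  1  0  1  2  0  1

1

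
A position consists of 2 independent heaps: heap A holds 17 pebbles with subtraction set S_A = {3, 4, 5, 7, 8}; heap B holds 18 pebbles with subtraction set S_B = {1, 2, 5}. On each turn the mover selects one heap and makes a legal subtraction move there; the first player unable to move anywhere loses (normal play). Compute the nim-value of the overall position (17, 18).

2

Heap A, S = {3, 4, 5, 7, 8}:
n :  0  1  2  3  4  5  6  7  8  9 10 11 12 13 14 15 16 17
G :  0  0  0  1  1  1  2  2  2  3  3  0  0  0  1  1  1  2
G_A(17) = 2.
Heap B, S = {1, 2, 5}:
G(0) = 0
G(1) = mex{0} = 1
G(2) = mex{1,0} = 2
G(3) = mex{2,1} = 0
G(4) = mex{0,2} = 1
G(5) = mex{1,0,0} = 2
G(6) = mex{2,1,1} = 0
G(7) = mex{0,2,2} = 1
G(8) = mex{1,0,0} = 2
G(9) = mex{2,1,1} = 0
G(10) = mex{0,2,2} = 1
G(11) = mex{1,0,0} = 2
G(12) = mex{2,1,1} = 0
G(13) = mex{0,2,2} = 1
G(14) = mex{1,0,0} = 2
G(15) = mex{2,1,1} = 0
G(16) = mex{0,2,2} = 1
G(17) = mex{1,0,0} = 2
G(18) = mex{2,1,1} = 0
G_B(18) = 0.
Combined Grundy value = 2 ⊕ 0 = 2.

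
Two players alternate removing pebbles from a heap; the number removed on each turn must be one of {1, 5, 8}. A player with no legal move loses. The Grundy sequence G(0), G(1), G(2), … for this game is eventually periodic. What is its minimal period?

n :  0  1  2  3  4  5  6  7  8  9 10 11 12 13 14 15 16 17 18 19 20 21 22 23 24 25 26 27
G :  0  1  0  1  0  1  0  1  2  3  2  3  2  0  1  0  1  0  1  0  1  2  3  2  3  2  0  1
G(n+13) = G(n) holds for n = 0,…,7 (a full window of length max(S) = 8), so the sequence is purely periodic with period 13.

13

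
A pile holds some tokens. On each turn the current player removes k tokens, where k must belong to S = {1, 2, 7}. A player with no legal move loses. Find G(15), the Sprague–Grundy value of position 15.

0

G(0) = 0
G(1) = mex{0} = 1
G(2) = mex{1,0} = 2
G(3) = mex{2,1} = 0
G(4) = mex{0,2} = 1
G(5) = mex{1,0} = 2
G(6) = mex{2,1} = 0
G(7) = mex{0,2,0} = 1
G(8) = mex{1,0,1} = 2
G(9) = mex{2,1,2} = 0
G(10) = mex{0,2,0} = 1
G(11) = mex{1,0,1} = 2
G(12) = mex{2,1,2} = 0
G(13) = mex{0,2,0} = 1
G(14) = mex{1,0,1} = 2
G(15) = mex{2,1,2} = 0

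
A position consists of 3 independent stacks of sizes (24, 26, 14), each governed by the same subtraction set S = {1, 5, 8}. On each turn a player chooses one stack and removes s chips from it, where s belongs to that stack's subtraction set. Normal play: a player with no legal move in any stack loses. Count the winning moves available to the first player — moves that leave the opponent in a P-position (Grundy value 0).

All stacks use S = {1, 5, 8}:
G(0) = 0
G(1) = mex{0} = 1
G(2) = mex{1} = 0
G(3) = mex{0} = 1
G(4) = mex{1} = 0
G(5) = mex{0,0} = 1
G(6) = mex{1,1} = 0
G(7) = mex{0,0} = 1
G(8) = mex{1,1,0} = 2
G(9) = mex{2,0,1} = 3
G(10) = mex{3,1,0} = 2
G(11) = mex{2,0,1} = 3
G(12) = mex{3,1,0} = 2
G(13) = mex{2,2,1} = 0
G(14) = mex{0,3,0} = 1
G(15) = mex{1,2,1} = 0
G(16) = mex{0,3,2} = 1
G(17) = mex{1,2,3} = 0
G(18) = mex{0,0,2} = 1
G(19) = mex{1,1,3} = 0
G(20) = mex{0,0,2} = 1
G(21) = mex{1,1,0} = 2
G(22) = mex{2,0,1} = 3
G(23) = mex{3,1,0} = 2
G(24) = mex{2,0,1} = 3
G(25) = mex{3,1,0} = 2
G(26) = mex{2,2,1} = 0
Stack A: G(24) = 3.
Stack B: G(26) = 0.
Stack C: G(14) = 1.
Combined Grundy value = 3 ⊕ 0 ⊕ 1 = 2.
A winning move leaves total XOR = 0, i.e. changes one component's Grundy value g to g ⊕ X where X is the current total.
Stack A: need g' = 3⊕2 = 1. Options: 24−1→G=2, 24−5→G=0, 24−8→G=1. Hits: 1.
Stack B: need g' = 0⊕2 = 2. Options: 26−1→G=2, 26−5→G=2, 26−8→G=1. Hits: 2.
Stack C: need g' = 1⊕2 = 3. Options: 14−1→G=0, 14−5→G=3, 14−8→G=0. Hits: 1.

4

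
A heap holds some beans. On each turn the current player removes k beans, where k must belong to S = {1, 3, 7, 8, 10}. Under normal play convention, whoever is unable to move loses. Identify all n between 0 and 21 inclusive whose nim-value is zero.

G(0) = 0
G(1) = mex{0} = 1
G(2) = mex{1} = 0
G(3) = mex{0,0} = 1
G(4) = mex{1,1} = 0
G(5) = mex{0,0} = 1
G(6) = mex{1,1} = 0
G(7) = mex{0,0,0} = 1
G(8) = mex{1,1,1,0} = 2
G(9) = mex{2,0,0,1} = 3
G(10) = mex{3,1,1,0,0} = 2
G(11) = mex{2,2,0,1,1} = 3
G(12) = mex{3,3,1,0,0} = 2
G(13) = mex{2,2,0,1,1} = 3
G(14) = mex{3,3,1,0,0} = 2
G(15) = mex{2,2,2,1,1} = 0
G(16) = mex{0,3,3,2,0} = 1
G(17) = mex{1,2,2,3,1} = 0
G(18) = mex{0,0,3,2,2} = 1
G(19) = mex{1,1,2,3,3} = 0
G(20) = mex{0,0,3,2,2} = 1
G(21) = mex{1,1,2,3,3} = 0
P-positions are exactly the n with G(n) = 0.

0, 2, 4, 6, 15, 17, 19, 21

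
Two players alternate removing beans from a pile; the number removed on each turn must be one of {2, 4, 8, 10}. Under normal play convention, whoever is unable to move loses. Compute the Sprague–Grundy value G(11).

2

G(0) = 0
G(1) = mex{} = 0
G(2) = mex{0} = 1
G(3) = mex{0} = 1
G(4) = mex{1,0} = 2
G(5) = mex{1,0} = 2
G(6) = mex{2,1} = 0
G(7) = mex{2,1} = 0
G(8) = mex{0,2,0} = 1
G(9) = mex{0,2,0} = 1
G(10) = mex{1,0,1,0} = 2
G(11) = mex{1,0,1,0} = 2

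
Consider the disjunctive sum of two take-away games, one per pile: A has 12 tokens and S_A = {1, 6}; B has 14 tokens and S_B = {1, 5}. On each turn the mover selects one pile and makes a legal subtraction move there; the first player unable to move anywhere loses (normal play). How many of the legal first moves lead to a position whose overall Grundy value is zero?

Pile A, S = {1, 6}:
G(0) = 0
G(1) = mex{0} = 1
G(2) = mex{1} = 0
G(3) = mex{0} = 1
G(4) = mex{1} = 0
G(5) = mex{0} = 1
G(6) = mex{1,0} = 2
G(7) = mex{2,1} = 0
G(8) = mex{0,0} = 1
G(9) = mex{1,1} = 0
G(10) = mex{0,0} = 1
G(11) = mex{1,1} = 0
G(12) = mex{0,2} = 1
G_A(12) = 1.
Pile B, S = {1, 5}:
G(0) = 0
G(1) = mex{0} = 1
G(2) = mex{1} = 0
G(3) = mex{0} = 1
G(4) = mex{1} = 0
G(5) = mex{0,0} = 1
G(6) = mex{1,1} = 0
G(7) = mex{0,0} = 1
G(8) = mex{1,1} = 0
G(9) = mex{0,0} = 1
G(10) = mex{1,1} = 0
G(11) = mex{0,0} = 1
G(12) = mex{1,1} = 0
G(13) = mex{0,0} = 1
G(14) = mex{1,1} = 0
G_B(14) = 0.
Combined Grundy value = 1 ⊕ 0 = 1.
A winning move leaves total XOR = 0, i.e. changes one component's Grundy value g to g ⊕ X where X is the current total.
Pile A: need g' = 1⊕1 = 0. Options: 12−1→G=0, 12−6→G=2. Hits: 1.
Pile B: need g' = 0⊕1 = 1. Options: 14−1→G=1, 14−5→G=1. Hits: 2.

3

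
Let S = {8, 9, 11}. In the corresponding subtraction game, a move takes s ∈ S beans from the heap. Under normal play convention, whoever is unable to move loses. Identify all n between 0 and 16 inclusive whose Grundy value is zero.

n :  0  1  2  3  4  5  6  7  8  9 10 11 12 13 14 15 16
G :  0  0  0  0  0  0  0  0  1  1  1  1  1  1  1  1  2
P-positions are exactly the n with G(n) = 0.

0, 1, 2, 3, 4, 5, 6, 7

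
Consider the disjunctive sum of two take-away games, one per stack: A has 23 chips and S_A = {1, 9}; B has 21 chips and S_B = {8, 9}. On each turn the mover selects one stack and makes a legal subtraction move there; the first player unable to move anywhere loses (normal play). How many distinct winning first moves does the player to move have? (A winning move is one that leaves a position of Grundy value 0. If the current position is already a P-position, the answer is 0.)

Stack A, S = {1, 9}:
G(0) = 0
G(1) = mex{0} = 1
G(2) = mex{1} = 0
G(3) = mex{0} = 1
G(4) = mex{1} = 0
G(5) = mex{0} = 1
G(6) = mex{1} = 0
G(7) = mex{0} = 1
G(8) = mex{1} = 0
G(9) = mex{0,0} = 1
G(10) = mex{1,1} = 0
G(11) = mex{0,0} = 1
G(12) = mex{1,1} = 0
G(13) = mex{0,0} = 1
G(14) = mex{1,1} = 0
G(15) = mex{0,0} = 1
G(16) = mex{1,1} = 0
G(17) = mex{0,0} = 1
G(18) = mex{1,1} = 0
G(19) = mex{0,0} = 1
G(20) = mex{1,1} = 0
G(21) = mex{0,0} = 1
G(22) = mex{1,1} = 0
G(23) = mex{0,0} = 1
G_A(23) = 1.
Stack B, S = {8, 9}:
n :  0  1  2  3  4  5  6  7  8  9 10 11 12 13 14 15 16 17 18 19 20 21
G :  0  0  0  0  0  0  0  0  1  1  1  1  1  1  1  1  2  0  0  0  0  0
G_B(21) = 0.
Combined Grundy value = 1 ⊕ 0 = 1.
A winning move leaves total XOR = 0, i.e. changes one component's Grundy value g to g ⊕ X where X is the current total.
Stack A: need g' = 1⊕1 = 0. Options: 23−1→G=0, 23−9→G=0. Hits: 2.
Stack B: need g' = 0⊕1 = 1. Options: 21−8→G=1, 21−9→G=1. Hits: 2.

4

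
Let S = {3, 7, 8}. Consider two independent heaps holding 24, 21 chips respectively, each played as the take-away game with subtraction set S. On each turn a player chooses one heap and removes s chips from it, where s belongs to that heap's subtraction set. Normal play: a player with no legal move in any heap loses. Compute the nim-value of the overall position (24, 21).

All heaps use S = {3, 7, 8}:
G(0) = 0
G(1) = mex{} = 0
G(2) = mex{} = 0
G(3) = mex{0} = 1
G(4) = mex{0} = 1
G(5) = mex{0} = 1
G(6) = mex{1} = 0
G(7) = mex{1,0} = 2
G(8) = mex{1,0,0} = 2
G(9) = mex{0,0,0} = 1
G(10) = mex{2,1,0} = 3
G(11) = mex{2,1,1} = 0
G(12) = mex{1,1,1} = 0
G(13) = mex{3,0,1} = 2
G(14) = mex{0,2,0} = 1
G(15) = mex{0,2,2} = 1
G(16) = mex{2,1,2} = 0
G(17) = mex{1,3,1} = 0
G(18) = mex{1,0,3} = 2
G(19) = mex{0,0,0} = 1
G(20) = mex{0,2,0} = 1
G(21) = mex{2,1,2} = 0
G(22) = mex{1,1,1} = 0
G(23) = mex{1,0,1} = 2
G(24) = mex{0,0,0} = 1
Heap A: G(24) = 1.
Heap B: G(21) = 0.
Combined Grundy value = 1 ⊕ 0 = 1.

1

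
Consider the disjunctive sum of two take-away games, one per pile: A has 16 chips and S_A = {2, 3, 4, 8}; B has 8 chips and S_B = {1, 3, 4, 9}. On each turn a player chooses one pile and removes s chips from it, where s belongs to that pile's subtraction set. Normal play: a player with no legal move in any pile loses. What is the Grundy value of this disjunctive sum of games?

Pile A, S = {2, 3, 4, 8}:
G(0) = 0
G(1) = mex{} = 0
G(2) = mex{0} = 1
G(3) = mex{0,0} = 1
G(4) = mex{1,0,0} = 2
G(5) = mex{1,1,0} = 2
G(6) = mex{2,1,1} = 0
G(7) = mex{2,2,1} = 0
G(8) = mex{0,2,2,0} = 1
G(9) = mex{0,0,2,0} = 1
G(10) = mex{1,0,0,1} = 2
G(11) = mex{1,1,0,1} = 2
G(12) = mex{2,1,1,2} = 0
G(13) = mex{2,2,1,2} = 0
G(14) = mex{0,2,2,0} = 1
G(15) = mex{0,0,2,0} = 1
G(16) = mex{1,0,0,1} = 2
G_A(16) = 2.
Pile B, S = {1, 3, 4, 9}:
n : 0 1 2 3 4 5 6 7 8
G : 0 1 0 1 2 3 2 0 1
G_B(8) = 1.
Combined Grundy value = 2 ⊕ 1 = 3.

3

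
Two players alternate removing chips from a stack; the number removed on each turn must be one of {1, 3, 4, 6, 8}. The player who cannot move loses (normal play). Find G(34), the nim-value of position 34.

G(0) = 0
G(1) = mex{0} = 1
G(2) = mex{1} = 0
G(3) = mex{0,0} = 1
G(4) = mex{1,1,0} = 2
G(5) = mex{2,0,1} = 3
G(6) = mex{3,1,0,0} = 2
G(7) = mex{2,2,1,1} = 0
G(8) = mex{0,3,2,0,0} = 1
G(9) = mex{1,2,3,1,1} = 0
G(10) = mex{0,0,2,2,0} = 1
G(11) = mex{1,1,0,3,1} = 2
G(12) = mex{2,0,1,2,2} = 3
G(13) = mex{3,1,0,0,3} = 2
G(14) = mex{2,2,1,1,2} = 0
G(15) = mex{0,3,2,0,0} = 1
G(16) = mex{1,2,3,1,1} = 0
G(17) = mex{0,0,2,2,0} = 1
G(18) = mex{1,1,0,3,1} = 2
G(19) = mex{2,0,1,2,2} = 3
G(20) = mex{3,1,0,0,3} = 2
G(21) = mex{2,2,1,1,2} = 0
G(22) = mex{0,3,2,0,0} = 1
G(23) = mex{1,2,3,1,1} = 0
G(24) = mex{0,0,2,2,0} = 1
G(25) = mex{1,1,0,3,1} = 2
G(26) = mex{2,0,1,2,2} = 3
G(27) = mex{3,1,0,0,3} = 2
G(28) = mex{2,2,1,1,2} = 0
G(29) = mex{0,3,2,0,0} = 1
G(30) = mex{1,2,3,1,1} = 0
G(31) = mex{0,0,2,2,0} = 1
G(32) = mex{1,1,0,3,1} = 2
G(33) = mex{2,0,1,2,2} = 3
G(34) = mex{3,1,0,0,3} = 2

2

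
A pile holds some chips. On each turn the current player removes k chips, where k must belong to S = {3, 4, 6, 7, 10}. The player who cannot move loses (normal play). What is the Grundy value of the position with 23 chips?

3

G(0) = 0
G(1) = mex{} = 0
G(2) = mex{} = 0
G(3) = mex{0} = 1
G(4) = mex{0,0} = 1
G(5) = mex{0,0} = 1
G(6) = mex{1,0,0} = 2
G(7) = mex{1,1,0,0} = 2
G(8) = mex{1,1,0,0} = 2
G(9) = mex{2,1,1,0} = 3
G(10) = mex{2,2,1,1,0} = 3
G(11) = mex{2,2,1,1,0} = 3
G(12) = mex{3,2,2,1,0} = 4
G(13) = mex{3,3,2,2,1} = 0
G(14) = mex{3,3,2,2,1} = 0
G(15) = mex{4,3,3,2,1} = 0
G(16) = mex{0,4,3,3,2} = 1
G(17) = mex{0,0,3,3,2} = 1
G(18) = mex{0,0,4,3,2} = 1
G(19) = mex{1,0,0,4,3} = 2
G(20) = mex{1,1,0,0,3} = 2
G(21) = mex{1,1,0,0,3} = 2
G(22) = mex{2,1,1,0,4} = 3
G(23) = mex{2,2,1,1,0} = 3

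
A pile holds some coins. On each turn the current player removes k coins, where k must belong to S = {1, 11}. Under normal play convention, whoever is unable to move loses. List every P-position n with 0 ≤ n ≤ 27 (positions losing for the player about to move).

0, 2, 4, 6, 8, 10, 12, 14, 16, 18, 20, 22, 24, 26

n :  0  1  2  3  4  5  6  7  8  9 10 11 12 13 14 15 16 17 18 19 20 21 22 23 24 25 26 27
G :  0  1  0  1  0  1  0  1  0  1  0  1  0  1  0  1  0  1  0  1  0  1  0  1  0  1  0  1
P-positions are exactly the n with G(n) = 0.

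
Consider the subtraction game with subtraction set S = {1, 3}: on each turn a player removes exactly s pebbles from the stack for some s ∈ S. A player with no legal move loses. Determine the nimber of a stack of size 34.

n :  0  1  2  3  4  5  6  7  8  9 10 11 12 13 14 15 16 17 18 19 20 21 22 23 24 25 26 27 28 29 30 31 32 33 34
G :  0  1  0  1  0  1  0  1  0  1  0  1  0  1  0  1  0  1  0  1  0  1  0  1  0  1  0  1  0  1  0  1  0  1  0

0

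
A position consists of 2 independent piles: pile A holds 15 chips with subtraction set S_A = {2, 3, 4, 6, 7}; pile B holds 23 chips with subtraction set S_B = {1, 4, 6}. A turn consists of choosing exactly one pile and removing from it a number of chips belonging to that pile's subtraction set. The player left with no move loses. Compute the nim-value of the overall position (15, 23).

Pile A, S = {2, 3, 4, 6, 7}:
n :  0  1  2  3  4  5  6  7  8  9 10 11 12 13 14 15
G :  0  0  1  1  2  2  3  3  4  0  0  1  1  2  2  3
G_A(15) = 3.
Pile B, S = {1, 4, 6}:
n :  0  1  2  3  4  5  6  7  8  9 10 11 12 13 14 15 16 17 18 19 20 21 22 23
G :  0  1  0  1  2  0  1  0  1  2  0  1  0  1  2  0  1  0  1  2  0  1  0  1
G_B(23) = 1.
Combined Grundy value = 3 ⊕ 1 = 2.

2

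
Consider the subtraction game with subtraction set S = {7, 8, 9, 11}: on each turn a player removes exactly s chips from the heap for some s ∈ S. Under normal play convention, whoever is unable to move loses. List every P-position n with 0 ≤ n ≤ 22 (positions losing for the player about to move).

0, 1, 2, 3, 4, 5, 6, 18, 19, 20, 21, 22

G(0) = 0
G(1) = mex{} = 0
G(2) = mex{} = 0
G(3) = mex{} = 0
G(4) = mex{} = 0
G(5) = mex{} = 0
G(6) = mex{} = 0
G(7) = mex{0} = 1
G(8) = mex{0,0} = 1
G(9) = mex{0,0,0} = 1
G(10) = mex{0,0,0} = 1
G(11) = mex{0,0,0,0} = 1
G(12) = mex{0,0,0,0} = 1
G(13) = mex{0,0,0,0} = 1
G(14) = mex{1,0,0,0} = 2
G(15) = mex{1,1,0,0} = 2
G(16) = mex{1,1,1,0} = 2
G(17) = mex{1,1,1,0} = 2
G(18) = mex{1,1,1,1} = 0
G(19) = mex{1,1,1,1} = 0
G(20) = mex{1,1,1,1} = 0
G(21) = mex{2,1,1,1} = 0
G(22) = mex{2,2,1,1} = 0
P-positions are exactly the n with G(n) = 0.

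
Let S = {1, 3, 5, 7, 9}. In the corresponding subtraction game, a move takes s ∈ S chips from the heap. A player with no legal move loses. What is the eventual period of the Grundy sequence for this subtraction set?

2

n :  0  1  2  3  4  5  6  7  8  9 10 11 12 13 14
G :  0  1  0  1  0  1  0  1  0  1  0  1  0  1  0
G(n+2) = G(n) holds for n = 0,…,8 (a full window of length max(S) = 9), so the sequence is purely periodic with period 2.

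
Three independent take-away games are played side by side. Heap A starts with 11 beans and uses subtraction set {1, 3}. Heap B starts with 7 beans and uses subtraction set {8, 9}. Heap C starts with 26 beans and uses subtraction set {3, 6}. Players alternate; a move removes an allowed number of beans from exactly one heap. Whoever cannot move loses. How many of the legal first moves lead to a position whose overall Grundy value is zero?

1

Heap A, S = {1, 3}:
n :  0  1  2  3  4  5  6  7  8  9 10 11
G :  0  1  0  1  0  1  0  1  0  1  0  1
G_A(11) = 1.
Heap B, S = {8, 9}:
G(0) = 0
G(1) = mex{} = 0
G(2) = mex{} = 0
G(3) = mex{} = 0
G(4) = mex{} = 0
G(5) = mex{} = 0
G(6) = mex{} = 0
G(7) = mex{} = 0
G_B(7) = 0.
Heap C, S = {3, 6}:
G(0) = 0
G(1) = mex{} = 0
G(2) = mex{} = 0
G(3) = mex{0} = 1
G(4) = mex{0} = 1
G(5) = mex{0} = 1
G(6) = mex{1,0} = 2
G(7) = mex{1,0} = 2
G(8) = mex{1,0} = 2
G(9) = mex{2,1} = 0
G(10) = mex{2,1} = 0
G(11) = mex{2,1} = 0
G(12) = mex{0,2} = 1
G(13) = mex{0,2} = 1
G(14) = mex{0,2} = 1
G(15) = mex{1,0} = 2
G(16) = mex{1,0} = 2
G(17) = mex{1,0} = 2
G(18) = mex{2,1} = 0
G(19) = mex{2,1} = 0
G(20) = mex{2,1} = 0
G(21) = mex{0,2} = 1
G(22) = mex{0,2} = 1
G(23) = mex{0,2} = 1
G(24) = mex{1,0} = 2
G(25) = mex{1,0} = 2
G(26) = mex{1,0} = 2
G_C(26) = 2.
Combined Grundy value = 1 ⊕ 0 ⊕ 2 = 3.
A winning move leaves total XOR = 0, i.e. changes one component's Grundy value g to g ⊕ X where X is the current total.
Heap A: need g' = 1⊕3 = 2. Options: 11−1→G=0, 11−3→G=0. Hits: 0.
Heap B: need g' = 0⊕3 = 3. Options: . Hits: 0.
Heap C: need g' = 2⊕3 = 1. Options: 26−3→G=1, 26−6→G=0. Hits: 1.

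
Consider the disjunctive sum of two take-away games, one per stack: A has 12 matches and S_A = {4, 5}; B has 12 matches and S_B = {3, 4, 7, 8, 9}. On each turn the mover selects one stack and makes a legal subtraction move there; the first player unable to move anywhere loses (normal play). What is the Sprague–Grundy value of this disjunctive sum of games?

0

Stack A, S = {4, 5}:
G(0) = 0
G(1) = mex{} = 0
G(2) = mex{} = 0
G(3) = mex{} = 0
G(4) = mex{0} = 1
G(5) = mex{0,0} = 1
G(6) = mex{0,0} = 1
G(7) = mex{0,0} = 1
G(8) = mex{1,0} = 2
G(9) = mex{1,1} = 0
G(10) = mex{1,1} = 0
G(11) = mex{1,1} = 0
G(12) = mex{2,1} = 0
G_A(12) = 0.
Stack B, S = {3, 4, 7, 8, 9}:
n :  0  1  2  3  4  5  6  7  8  9 10 11 12
G :  0  0  0  1  1  1  2  2  2  3  3  3  0
G_B(12) = 0.
Combined Grundy value = 0 ⊕ 0 = 0.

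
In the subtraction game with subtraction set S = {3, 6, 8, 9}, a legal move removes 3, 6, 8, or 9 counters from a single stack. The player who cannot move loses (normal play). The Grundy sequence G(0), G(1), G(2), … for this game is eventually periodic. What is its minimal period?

12

n :  0  1  2  3  4  5  6  7  8  9 10 11 12 13 14 15 16 17 18 19 20 21 22 23 24 25
G :  0  0  0  1  1  1  2  2  2  3  3  3  0  0  0  1  1  1  2  2  2  3  3  3  0  0
G(n+12) = G(n) holds for n = 0,…,8 (a full window of length max(S) = 9), so the sequence is purely periodic with period 12.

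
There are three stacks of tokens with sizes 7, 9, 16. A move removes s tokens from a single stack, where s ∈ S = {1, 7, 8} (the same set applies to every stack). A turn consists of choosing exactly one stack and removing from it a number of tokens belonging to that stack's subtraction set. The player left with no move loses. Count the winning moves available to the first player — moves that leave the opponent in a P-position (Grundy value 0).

2

All stacks use S = {1, 7, 8}:
G(0) = 0
G(1) = mex{0} = 1
G(2) = mex{1} = 0
G(3) = mex{0} = 1
G(4) = mex{1} = 0
G(5) = mex{0} = 1
G(6) = mex{1} = 0
G(7) = mex{0,0} = 1
G(8) = mex{1,1,0} = 2
G(9) = mex{2,0,1} = 3
G(10) = mex{3,1,0} = 2
G(11) = mex{2,0,1} = 3
G(12) = mex{3,1,0} = 2
G(13) = mex{2,0,1} = 3
G(14) = mex{3,1,0} = 2
G(15) = mex{2,2,1} = 0
G(16) = mex{0,3,2} = 1
Stack A: G(7) = 1.
Stack B: G(9) = 3.
Stack C: G(16) = 1.
Combined Grundy value = 1 ⊕ 3 ⊕ 1 = 3.
A winning move leaves total XOR = 0, i.e. changes one component's Grundy value g to g ⊕ X where X is the current total.
Stack A: need g' = 1⊕3 = 2. Options: 7−1→G=0, 7−7→G=0. Hits: 0.
Stack B: need g' = 3⊕3 = 0. Options: 9−1→G=2, 9−7→G=0, 9−8→G=1. Hits: 1.
Stack C: need g' = 1⊕3 = 2. Options: 16−1→G=0, 16−7→G=3, 16−8→G=2. Hits: 1.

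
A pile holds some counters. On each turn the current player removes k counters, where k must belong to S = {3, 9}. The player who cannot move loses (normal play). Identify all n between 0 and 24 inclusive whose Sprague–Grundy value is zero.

0, 1, 2, 6, 7, 8, 12, 13, 14, 18, 19, 20, 24

G(0) = 0
G(1) = mex{} = 0
G(2) = mex{} = 0
G(3) = mex{0} = 1
G(4) = mex{0} = 1
G(5) = mex{0} = 1
G(6) = mex{1} = 0
G(7) = mex{1} = 0
G(8) = mex{1} = 0
G(9) = mex{0,0} = 1
G(10) = mex{0,0} = 1
G(11) = mex{0,0} = 1
G(12) = mex{1,1} = 0
G(13) = mex{1,1} = 0
G(14) = mex{1,1} = 0
G(15) = mex{0,0} = 1
G(16) = mex{0,0} = 1
G(17) = mex{0,0} = 1
G(18) = mex{1,1} = 0
G(19) = mex{1,1} = 0
G(20) = mex{1,1} = 0
G(21) = mex{0,0} = 1
G(22) = mex{0,0} = 1
G(23) = mex{0,0} = 1
G(24) = mex{1,1} = 0
P-positions are exactly the n with G(n) = 0.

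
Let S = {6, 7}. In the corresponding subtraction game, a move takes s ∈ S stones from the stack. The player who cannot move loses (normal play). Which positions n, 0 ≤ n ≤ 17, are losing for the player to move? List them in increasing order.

G(0) = 0
G(1) = mex{} = 0
G(2) = mex{} = 0
G(3) = mex{} = 0
G(4) = mex{} = 0
G(5) = mex{} = 0
G(6) = mex{0} = 1
G(7) = mex{0,0} = 1
G(8) = mex{0,0} = 1
G(9) = mex{0,0} = 1
G(10) = mex{0,0} = 1
G(11) = mex{0,0} = 1
G(12) = mex{1,0} = 2
G(13) = mex{1,1} = 0
G(14) = mex{1,1} = 0
G(15) = mex{1,1} = 0
G(16) = mex{1,1} = 0
G(17) = mex{1,1} = 0
P-positions are exactly the n with G(n) = 0.

0, 1, 2, 3, 4, 5, 13, 14, 15, 16, 17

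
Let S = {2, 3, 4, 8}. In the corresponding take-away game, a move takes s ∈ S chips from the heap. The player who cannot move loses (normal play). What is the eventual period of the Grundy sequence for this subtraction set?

G(0) = 0
G(1) = mex{} = 0
G(2) = mex{0} = 1
G(3) = mex{0,0} = 1
G(4) = mex{1,0,0} = 2
G(5) = mex{1,1,0} = 2
G(6) = mex{2,1,1} = 0
G(7) = mex{2,2,1} = 0
G(8) = mex{0,2,2,0} = 1
G(9) = mex{0,0,2,0} = 1
G(10) = mex{1,0,0,1} = 2
G(11) = mex{1,1,0,1} = 2
G(12) = mex{2,1,1,2} = 0
G(13) = mex{2,2,1,2} = 0
G(14) = mex{0,2,2,0} = 1
G(15) = mex{0,0,2,0} = 1
G(n+6) = G(n) holds for n = 0,…,7 (a full window of length max(S) = 8), so the sequence is purely periodic with period 6.

6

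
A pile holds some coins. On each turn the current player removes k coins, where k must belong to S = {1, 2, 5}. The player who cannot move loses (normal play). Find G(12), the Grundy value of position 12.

0

G(0) = 0
G(1) = mex{0} = 1
G(2) = mex{1,0} = 2
G(3) = mex{2,1} = 0
G(4) = mex{0,2} = 1
G(5) = mex{1,0,0} = 2
G(6) = mex{2,1,1} = 0
G(7) = mex{0,2,2} = 1
G(8) = mex{1,0,0} = 2
G(9) = mex{2,1,1} = 0
G(10) = mex{0,2,2} = 1
G(11) = mex{1,0,0} = 2
G(12) = mex{2,1,1} = 0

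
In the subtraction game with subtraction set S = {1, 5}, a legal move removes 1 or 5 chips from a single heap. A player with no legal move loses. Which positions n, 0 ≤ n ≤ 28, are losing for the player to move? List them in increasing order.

n :  0  1  2  3  4  5  6  7  8  9 10 11 12 13 14 15 16 17 18 19 20 21 22 23 24 25 26 27 28
G :  0  1  0  1  0  1  0  1  0  1  0  1  0  1  0  1  0  1  0  1  0  1  0  1  0  1  0  1  0
P-positions are exactly the n with G(n) = 0.

0, 2, 4, 6, 8, 10, 12, 14, 16, 18, 20, 22, 24, 26, 28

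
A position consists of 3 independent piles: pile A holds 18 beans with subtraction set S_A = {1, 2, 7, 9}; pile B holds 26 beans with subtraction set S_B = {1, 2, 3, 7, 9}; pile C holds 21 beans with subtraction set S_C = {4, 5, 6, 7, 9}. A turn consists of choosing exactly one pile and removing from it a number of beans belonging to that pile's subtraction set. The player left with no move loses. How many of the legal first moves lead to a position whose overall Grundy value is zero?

Pile A, S = {1, 2, 7, 9}:
n :  0  1  2  3  4  5  6  7  8  9 10 11 12 13 14 15 16 17 18
G :  0  1  2  0  1  2  0  1  2  3  4  0  1  2  0  1  2  0  1
G_A(18) = 1.
Pile B, S = {1, 2, 3, 7, 9}:
G(0) = 0
G(1) = mex{0} = 1
G(2) = mex{1,0} = 2
G(3) = mex{2,1,0} = 3
G(4) = mex{3,2,1} = 0
G(5) = mex{0,3,2} = 1
G(6) = mex{1,0,3} = 2
G(7) = mex{2,1,0,0} = 3
G(8) = mex{3,2,1,1} = 0
G(9) = mex{0,3,2,2,0} = 1
G(10) = mex{1,0,3,3,1} = 2
G(11) = mex{2,1,0,0,2} = 3
G(12) = mex{3,2,1,1,3} = 0
G(13) = mex{0,3,2,2,0} = 1
G(14) = mex{1,0,3,3,1} = 2
G(15) = mex{2,1,0,0,2} = 3
G(16) = mex{3,2,1,1,3} = 0
G(17) = mex{0,3,2,2,0} = 1
G(18) = mex{1,0,3,3,1} = 2
G(19) = mex{2,1,0,0,2} = 3
G(20) = mex{3,2,1,1,3} = 0
G(21) = mex{0,3,2,2,0} = 1
G(22) = mex{1,0,3,3,1} = 2
G(23) = mex{2,1,0,0,2} = 3
G(24) = mex{3,2,1,1,3} = 0
G(25) = mex{0,3,2,2,0} = 1
G(26) = mex{1,0,3,3,1} = 2
G_B(26) = 2.
Pile C, S = {4, 5, 6, 7, 9}:
G(0) = 0
G(1) = mex{} = 0
G(2) = mex{} = 0
G(3) = mex{} = 0
G(4) = mex{0} = 1
G(5) = mex{0,0} = 1
G(6) = mex{0,0,0} = 1
G(7) = mex{0,0,0,0} = 1
G(8) = mex{1,0,0,0} = 2
G(9) = mex{1,1,0,0,0} = 2
G(10) = mex{1,1,1,0,0} = 2
G(11) = mex{1,1,1,1,0} = 2
G(12) = mex{2,1,1,1,0} = 3
G(13) = mex{2,2,1,1,1} = 0
G(14) = mex{2,2,2,1,1} = 0
G(15) = mex{2,2,2,2,1} = 0
G(16) = mex{3,2,2,2,1} = 0
G(17) = mex{0,3,2,2,2} = 1
G(18) = mex{0,0,3,2,2} = 1
G(19) = mex{0,0,0,3,2} = 1
G(20) = mex{0,0,0,0,2} = 1
G(21) = mex{1,0,0,0,3} = 2
G_C(21) = 2.
Combined Grundy value = 1 ⊕ 2 ⊕ 2 = 1.
A winning move leaves total XOR = 0, i.e. changes one component's Grundy value g to g ⊕ X where X is the current total.
Pile A: need g' = 1⊕1 = 0. Options: 18−1→G=0, 18−2→G=2, 18−7→G=0, 18−9→G=3. Hits: 2.
Pile B: need g' = 2⊕1 = 3. Options: 26−1→G=1, 26−2→G=0, 26−3→G=3, 26−7→G=3, 26−9→G=1. Hits: 2.
Pile C: need g' = 2⊕1 = 3. Options: 21−4→G=1, 21−5→G=0, 21−6→G=0, 21−7→G=0, 21−9→G=3. Hits: 1.

5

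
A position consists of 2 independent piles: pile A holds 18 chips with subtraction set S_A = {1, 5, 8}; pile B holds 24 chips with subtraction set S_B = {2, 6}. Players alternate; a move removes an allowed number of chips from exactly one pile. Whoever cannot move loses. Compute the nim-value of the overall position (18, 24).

Pile A, S = {1, 5, 8}:
n :  0  1  2  3  4  5  6  7  8  9 10 11 12 13 14 15 16 17 18
G :  0  1  0  1  0  1  0  1  2  3  2  3  2  0  1  0  1  0  1
G_A(18) = 1.
Pile B, S = {2, 6}:
G(0) = 0
G(1) = mex{} = 0
G(2) = mex{0} = 1
G(3) = mex{0} = 1
G(4) = mex{1} = 0
G(5) = mex{1} = 0
G(6) = mex{0,0} = 1
G(7) = mex{0,0} = 1
G(8) = mex{1,1} = 0
G(9) = mex{1,1} = 0
G(10) = mex{0,0} = 1
G(11) = mex{0,0} = 1
G(12) = mex{1,1} = 0
G(13) = mex{1,1} = 0
G(14) = mex{0,0} = 1
G(15) = mex{0,0} = 1
G(16) = mex{1,1} = 0
G(17) = mex{1,1} = 0
G(18) = mex{0,0} = 1
G(19) = mex{0,0} = 1
G(20) = mex{1,1} = 0
G(21) = mex{1,1} = 0
G(22) = mex{0,0} = 1
G(23) = mex{0,0} = 1
G(24) = mex{1,1} = 0
G_B(24) = 0.
Combined Grundy value = 1 ⊕ 0 = 1.

1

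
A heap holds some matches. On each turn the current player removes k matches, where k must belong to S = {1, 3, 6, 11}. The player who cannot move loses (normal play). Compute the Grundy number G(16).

0

G(0) = 0
G(1) = mex{0} = 1
G(2) = mex{1} = 0
G(3) = mex{0,0} = 1
G(4) = mex{1,1} = 0
G(5) = mex{0,0} = 1
G(6) = mex{1,1,0} = 2
G(7) = mex{2,0,1} = 3
G(8) = mex{3,1,0} = 2
G(9) = mex{2,2,1} = 0
G(10) = mex{0,3,0} = 1
G(11) = mex{1,2,1,0} = 3
G(12) = mex{3,0,2,1} = 4
G(13) = mex{4,1,3,0} = 2
G(14) = mex{2,3,2,1} = 0
G(15) = mex{0,4,0,0} = 1
G(16) = mex{1,2,1,1} = 0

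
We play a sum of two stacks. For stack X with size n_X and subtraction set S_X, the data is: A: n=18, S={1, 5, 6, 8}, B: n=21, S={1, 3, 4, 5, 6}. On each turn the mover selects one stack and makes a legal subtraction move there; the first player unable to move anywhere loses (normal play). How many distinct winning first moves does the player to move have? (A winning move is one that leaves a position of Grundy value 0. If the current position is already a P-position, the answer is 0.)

2

Stack A, S = {1, 5, 6, 8}:
n :  0  1  2  3  4  5  6  7  8  9 10 11 12 13 14 15 16 17 18
G :  0  1  0  1  0  1  2  3  2  3  2  0  1  0  1  0  1  2  3
G_A(18) = 3.
Stack B, S = {1, 3, 4, 5, 6}:
G(0) = 0
G(1) = mex{0} = 1
G(2) = mex{1} = 0
G(3) = mex{0,0} = 1
G(4) = mex{1,1,0} = 2
G(5) = mex{2,0,1,0} = 3
G(6) = mex{3,1,0,1,0} = 2
G(7) = mex{2,2,1,0,1} = 3
G(8) = mex{3,3,2,1,0} = 4
G(9) = mex{4,2,3,2,1} = 0
G(10) = mex{0,3,2,3,2} = 1
G(11) = mex{1,4,3,2,3} = 0
G(12) = mex{0,0,4,3,2} = 1
G(13) = mex{1,1,0,4,3} = 2
G(14) = mex{2,0,1,0,4} = 3
G(15) = mex{3,1,0,1,0} = 2
G(16) = mex{2,2,1,0,1} = 3
G(17) = mex{3,3,2,1,0} = 4
G(18) = mex{4,2,3,2,1} = 0
G(19) = mex{0,3,2,3,2} = 1
G(20) = mex{1,4,3,2,3} = 0
G(21) = mex{0,0,4,3,2} = 1
G_B(21) = 1.
Combined Grundy value = 3 ⊕ 1 = 2.
A winning move leaves total XOR = 0, i.e. changes one component's Grundy value g to g ⊕ X where X is the current total.
Stack A: need g' = 3⊕2 = 1. Options: 18−1→G=2, 18−5→G=0, 18−6→G=1, 18−8→G=2. Hits: 1.
Stack B: need g' = 1⊕2 = 3. Options: 21−1→G=0, 21−3→G=0, 21−4→G=4, 21−5→G=3, 21−6→G=2. Hits: 1.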